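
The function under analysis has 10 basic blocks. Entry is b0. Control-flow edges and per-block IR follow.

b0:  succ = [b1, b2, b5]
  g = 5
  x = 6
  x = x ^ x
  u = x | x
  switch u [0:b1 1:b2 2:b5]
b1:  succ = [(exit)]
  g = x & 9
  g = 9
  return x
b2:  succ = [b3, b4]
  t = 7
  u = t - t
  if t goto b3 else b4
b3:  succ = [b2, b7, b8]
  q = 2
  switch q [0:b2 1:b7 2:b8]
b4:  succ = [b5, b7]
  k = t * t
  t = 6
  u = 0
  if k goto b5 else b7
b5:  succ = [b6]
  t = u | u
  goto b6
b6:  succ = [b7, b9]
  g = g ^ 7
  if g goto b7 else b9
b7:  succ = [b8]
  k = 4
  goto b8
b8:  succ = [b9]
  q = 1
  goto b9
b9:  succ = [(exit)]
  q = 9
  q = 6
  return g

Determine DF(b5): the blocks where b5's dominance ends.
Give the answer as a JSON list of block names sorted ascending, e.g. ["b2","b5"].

Answer: ["b7", "b9"]

Derivation:
idom tree: b1←b0 b2←b0 b3←b2 b4←b2 b5←b0 b6←b5 b7←b0 b8←b0 b9←b0
Join-block Dom:
  b2: preds {b0,b3}: {b0} ∩ {b0,b2,b3} = {b0}; idom=b0
  b5: preds {b0,b4}: {b0} ∩ {b0,b2,b4} = {b0}; idom=b0
  b7: preds {b3,b4,b6}: {b0,b2,b3} ∩ {b0,b2,b4} ∩ {b0,b5,b6} = {b0}; idom=b0
  b8: preds {b3,b7}: {b0,b2,b3} ∩ {b0,b7} = {b0}; idom=b0
  b9: preds {b6,b8}: {b0,b5,b6} ∩ {b0,b8} = {b0}; idom=b0

DF derivation:
  join b2 pred b0: · stop@b0
  join b2 pred b3: b3→b2 stop@b0
  join b5 pred b0: · stop@b0
  join b5 pred b4: b4→b2 stop@b0
  join b7 pred b3: b3→b2 stop@b0
  join b7 pred b4: b4→b2 stop@b0
  join b7 pred b6: b6→b5 stop@b0
  join b8 pred b3: b3→b2 stop@b0
  join b8 pred b7: b7 stop@b0
  join b9 pred b6: b6→b5 stop@b0
  join b9 pred b8: b8 stop@b0
  b0 → ∅
  b1 → ∅
  b2 → {b2,b5,b7,b8}
  b3 → {b2,b7,b8}
  b4 → {b5,b7}
  b5 → {b7,b9}
  b6 → {b7,b9}
  b7 → {b8}
  b8 → {b9}
  b9 → ∅

DF(b5) = ["b7", "b9"]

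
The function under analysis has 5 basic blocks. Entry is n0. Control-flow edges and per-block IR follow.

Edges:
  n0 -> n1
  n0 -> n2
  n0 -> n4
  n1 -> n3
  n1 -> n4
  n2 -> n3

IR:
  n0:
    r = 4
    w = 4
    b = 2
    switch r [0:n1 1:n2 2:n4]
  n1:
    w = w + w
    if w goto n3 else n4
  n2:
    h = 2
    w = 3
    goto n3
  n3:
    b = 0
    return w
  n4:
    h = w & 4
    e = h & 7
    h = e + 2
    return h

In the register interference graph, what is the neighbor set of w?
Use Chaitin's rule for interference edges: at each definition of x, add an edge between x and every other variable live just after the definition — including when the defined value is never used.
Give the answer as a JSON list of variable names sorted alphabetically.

Per-block:
  n0: def={b,r,w} ue=∅
  n1: def={w} ue={w}
  n2: def={h,w} ue=∅
  n3: def={b} ue={w}
  n4: def={e,h} ue={w}

Backward fixpoint:
  n0 li=∅ lo={w}
  n1 li={w} lo={w}
  n2 li=∅ lo={w}
  n3 li={w} lo=∅
  n4 li={w} lo=∅

Conflict graph:
  b — {r,w}
  e — ∅
  h — ∅
  r — {b,w}
  w — {b,r}

N(w) = ["b", "r"]

Answer: ["b", "r"]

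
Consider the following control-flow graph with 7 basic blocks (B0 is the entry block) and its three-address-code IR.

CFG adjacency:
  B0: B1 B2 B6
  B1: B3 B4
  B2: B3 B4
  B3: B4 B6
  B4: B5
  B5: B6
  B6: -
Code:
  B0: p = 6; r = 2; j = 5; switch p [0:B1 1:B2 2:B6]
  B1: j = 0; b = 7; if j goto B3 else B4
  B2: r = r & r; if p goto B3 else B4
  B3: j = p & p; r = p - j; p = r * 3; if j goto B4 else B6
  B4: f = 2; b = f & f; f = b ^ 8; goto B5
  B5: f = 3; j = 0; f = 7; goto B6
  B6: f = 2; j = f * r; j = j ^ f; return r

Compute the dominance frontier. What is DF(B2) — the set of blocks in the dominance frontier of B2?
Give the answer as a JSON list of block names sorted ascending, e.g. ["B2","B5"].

idom tree: B1←B0 B2←B0 B3←B0 B4←B0 B5←B4 B6←B0
Dom at joins:
  B3: preds {B1,B2}: {B0,B1} ∩ {B0,B2} = {B0}; idom=B0
  B4: preds {B1,B2,B3}: {B0,B1} ∩ {B0,B2} ∩ {B0,B3} = {B0}; idom=B0
  B6: preds {B0,B3,B5}: {B0} ∩ {B0,B3} ∩ {B0,B4,B5} = {B0}; idom=B0

DF derivation:
  join B3 pred B1: B1 stop@B0
  join B3 pred B2: B2 stop@B0
  join B4 pred B1: B1 stop@B0
  join B4 pred B2: B2 stop@B0
  join B4 pred B3: B3 stop@B0
  join B6 pred B0: · stop@B0
  join B6 pred B3: B3 stop@B0
  join B6 pred B5: B5→B4 stop@B0
  B0: DF=∅
  B1: DF={B3,B4}
  B2: DF={B3,B4}
  B3: DF={B4,B6}
  B4: DF={B6}
  B5: DF={B6}
  B6: DF=∅

DF(B2) = ["B3", "B4"]

Answer: ["B3", "B4"]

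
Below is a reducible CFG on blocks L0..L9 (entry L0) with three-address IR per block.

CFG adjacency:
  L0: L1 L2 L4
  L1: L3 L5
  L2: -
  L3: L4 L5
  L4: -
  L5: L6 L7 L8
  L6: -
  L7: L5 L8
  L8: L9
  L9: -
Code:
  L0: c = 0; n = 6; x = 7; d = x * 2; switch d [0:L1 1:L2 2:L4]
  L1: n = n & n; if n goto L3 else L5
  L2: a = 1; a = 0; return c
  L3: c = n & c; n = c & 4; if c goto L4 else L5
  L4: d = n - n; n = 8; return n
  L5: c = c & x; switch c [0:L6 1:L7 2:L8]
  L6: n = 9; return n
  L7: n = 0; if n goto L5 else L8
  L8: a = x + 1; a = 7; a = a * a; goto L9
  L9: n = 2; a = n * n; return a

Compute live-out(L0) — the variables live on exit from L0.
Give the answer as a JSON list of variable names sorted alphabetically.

Per-block:
  L0: {c,d,n,x} / ∅
  L1: {n} / {n}
  L2: {a} / {c}
  L3: {c,n} / {c,n}
  L4: {d,n} / {n}
  L5: {c} / {c,x}
  L6: {n} / ∅
  L7: {n} / ∅
  L8: {a} / {x}
  L9: {a,n} / ∅

Backward fixpoint:
  live L0: ∅→{c,n,x}
  live L1: {c,n,x}→{c,n,x}
  live L2: {c}→∅
  live L3: {c,n,x}→{c,n,x}
  live L4: {n}→∅
  live L5: {c,x}→{c,x}
  live L6: ∅→∅
  live L7: {c,x}→{c,x}
  live L8: {x}→∅
  live L9: ∅→∅

live-out(L0) = ["c", "n", "x"]

Answer: ["c", "n", "x"]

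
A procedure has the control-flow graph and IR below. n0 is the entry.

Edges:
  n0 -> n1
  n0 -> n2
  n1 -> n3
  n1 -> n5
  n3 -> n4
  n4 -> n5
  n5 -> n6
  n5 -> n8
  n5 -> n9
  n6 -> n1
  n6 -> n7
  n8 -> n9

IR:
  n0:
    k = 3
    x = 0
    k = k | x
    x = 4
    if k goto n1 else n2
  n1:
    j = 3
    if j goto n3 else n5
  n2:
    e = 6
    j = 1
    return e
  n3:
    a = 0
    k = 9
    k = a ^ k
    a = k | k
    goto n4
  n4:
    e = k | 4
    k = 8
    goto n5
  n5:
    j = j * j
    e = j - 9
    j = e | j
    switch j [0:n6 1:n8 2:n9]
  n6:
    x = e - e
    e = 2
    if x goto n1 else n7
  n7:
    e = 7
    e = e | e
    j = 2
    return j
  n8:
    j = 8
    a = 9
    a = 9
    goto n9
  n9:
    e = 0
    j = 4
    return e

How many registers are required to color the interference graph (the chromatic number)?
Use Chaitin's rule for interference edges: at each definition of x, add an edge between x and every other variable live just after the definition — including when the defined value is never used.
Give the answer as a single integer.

Answer: 3

Derivation:
Per-block:
  n0 def {k,x} use ∅
  n1 def {j} use ∅
  n2 def {e,j} use ∅
  n3 def {a,k} use ∅
  n4 def {e,k} use {k}
  n5 def {e,j} use {j}
  n6 def {e,x} use {e}
  n7 def {e,j} use ∅
  n8 def {a,j} use ∅
  n9 def {e,j} use ∅

Backward fixpoint:
  n0: in=∅ out=∅
  n1: in=∅ out={j}
  n2: in=∅ out=∅
  n3: in={j} out={j,k}
  n4: in={j,k} out={j}
  n5: in={j} out={e}
  n6: in={e} out=∅
  n7: in=∅ out=∅
  n8: in=∅ out=∅
  n9: in=∅ out=∅

Conflict graph:
  a: {j,k}
  e: {j,x}
  j: {a,e,k}
  k: {a,j,x}
  x: {e,k}

Registers:
  {a,j,k} pairwise interfere (3-clique) ⇒ χ ≥ 3
  3-colouring: r0={j,x}  r1={e,k}  r2={a}
  χ = 3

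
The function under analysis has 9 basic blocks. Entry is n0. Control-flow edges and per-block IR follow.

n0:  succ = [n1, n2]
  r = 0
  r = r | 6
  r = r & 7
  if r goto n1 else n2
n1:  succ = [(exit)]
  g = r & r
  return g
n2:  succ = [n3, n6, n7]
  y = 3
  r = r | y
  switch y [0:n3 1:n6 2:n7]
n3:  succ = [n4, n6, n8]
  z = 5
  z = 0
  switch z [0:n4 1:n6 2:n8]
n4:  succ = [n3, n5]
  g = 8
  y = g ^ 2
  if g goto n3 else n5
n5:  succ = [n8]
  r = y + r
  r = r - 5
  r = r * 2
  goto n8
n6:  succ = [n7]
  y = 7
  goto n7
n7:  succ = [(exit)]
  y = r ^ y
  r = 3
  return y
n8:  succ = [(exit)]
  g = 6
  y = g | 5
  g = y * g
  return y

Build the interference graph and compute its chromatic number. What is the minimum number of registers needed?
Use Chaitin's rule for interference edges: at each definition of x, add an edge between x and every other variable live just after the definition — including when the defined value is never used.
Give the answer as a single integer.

Answer: 3

Analysis:
Per-block:
  n0: {r} / ∅
  n1: {g} / {r}
  n2: {r,y} / {r}
  n3: {z} / ∅
  n4: {g,y} / ∅
  n5: {r} / {r,y}
  n6: {y} / ∅
  n7: {r,y} / {r,y}
  n8: {g,y} / ∅

Liveness:
  n0 li=∅ lo={r}
  n1 li={r} lo=∅
  n2 li={r} lo={r,y}
  n3 li={r} lo={r}
  n4 li={r} lo={r,y}
  n5 li={r,y} lo=∅
  n6 li={r} lo={r,y}
  n7 li={r,y} lo=∅
  n8 li=∅ lo=∅

Interference:
  g: {r,y}
  r: {g,y,z}
  y: {g,r}
  z: {r}

Registers:
  lower bound: {g,r,y} mutually conflict ⇒ χ ≥ 3
  3-colouring: c0={r}  c1={g,z}  c2={y}
  χ = 3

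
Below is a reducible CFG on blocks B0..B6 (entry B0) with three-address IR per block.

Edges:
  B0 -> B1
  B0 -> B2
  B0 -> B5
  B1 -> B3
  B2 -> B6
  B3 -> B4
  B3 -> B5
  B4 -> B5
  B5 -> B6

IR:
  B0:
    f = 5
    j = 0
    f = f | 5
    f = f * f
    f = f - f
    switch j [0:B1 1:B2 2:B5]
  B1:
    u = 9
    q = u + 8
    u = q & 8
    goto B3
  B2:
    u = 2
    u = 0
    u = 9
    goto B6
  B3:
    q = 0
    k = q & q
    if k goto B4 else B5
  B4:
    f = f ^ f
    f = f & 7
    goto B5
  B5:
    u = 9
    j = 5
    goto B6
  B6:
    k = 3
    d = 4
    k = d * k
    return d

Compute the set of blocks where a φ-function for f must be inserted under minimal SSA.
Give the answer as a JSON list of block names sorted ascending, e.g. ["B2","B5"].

Answer: ["B5", "B6"]

Analysis:
idom tree: B1←B0 B2←B0 B3←B1 B4←B3 B5←B0 B6←B0
Join-block Dom:
  B5: preds {B0,B3,B4}: {B0} ∩ {B0,B1,B3} ∩ {B0,B1,B3,B4} = {B0}; idom=B0
  B6: preds {B2,B5}: {B0,B2} ∩ {B0,B5} = {B0}; idom=B0

DF walk-up:
  B5←B0: walk · to B0
  B5←B3: walk B3→B1 to B0
  B5←B4: walk B4→B3→B1 to B0
  B6←B2: walk B2 to B0
  B6←B5: walk B5 to B0
  B0 → ∅
  B1 → {B5}
  B2 → {B6}
  B3 → {B5}
  B4 → {B5}
  B5 → {B6}
  B6 → ∅

φ for f: defs {B0,B4}
  DF⁺ = {B5,B6}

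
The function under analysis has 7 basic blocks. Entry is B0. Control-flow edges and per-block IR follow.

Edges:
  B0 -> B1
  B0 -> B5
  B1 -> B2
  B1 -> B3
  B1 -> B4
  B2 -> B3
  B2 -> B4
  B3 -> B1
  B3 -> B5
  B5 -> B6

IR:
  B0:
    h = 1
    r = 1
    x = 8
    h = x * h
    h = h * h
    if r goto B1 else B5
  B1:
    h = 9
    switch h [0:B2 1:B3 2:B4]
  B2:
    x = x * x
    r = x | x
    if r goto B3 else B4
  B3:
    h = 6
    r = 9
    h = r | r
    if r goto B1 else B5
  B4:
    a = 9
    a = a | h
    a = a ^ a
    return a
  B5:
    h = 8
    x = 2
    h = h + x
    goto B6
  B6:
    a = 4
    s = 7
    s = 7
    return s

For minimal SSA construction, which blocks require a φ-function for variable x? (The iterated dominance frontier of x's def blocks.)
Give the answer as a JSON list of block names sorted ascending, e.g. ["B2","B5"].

Answer: ["B1", "B3", "B4", "B5"]

Working:
idom tree: B1←B0 B2←B1 B3←B1 B4←B1 B5←B0 B6←B5
Dom∩ at merges:
  B1: preds {B0,B3}: {B0} ∩ {B0,B1,B3} = {B0}; idom=B0
  B3: preds {B1,B2}: {B0,B1} ∩ {B0,B1,B2} = {B0,B1}; idom=B1
  B4: preds {B1,B2}: {B0,B1} ∩ {B0,B1,B2} = {B0,B1}; idom=B1
  B5: preds {B0,B3}: {B0} ∩ {B0,B1,B3} = {B0}; idom=B0

DF derivation:
  B1←B0: walk · to B0
  B1←B3: walk B3→B1 to B0
  B3←B1: walk · to B1
  B3←B2: walk B2 to B1
  B4←B1: walk · to B1
  B4←B2: walk B2 to B1
  B5←B0: walk · to B0
  B5←B3: walk B3→B1 to B0
  DF(B0)=∅
  DF(B1)={B1,B5}
  DF(B2)={B3,B4}
  DF(B3)={B1,B5}
  DF(B4)=∅
  DF(B5)=∅
  DF(B6)=∅

φ for x: defs {B0,B2,B5}
  DF⁺ = {B1,B3,B4,B5}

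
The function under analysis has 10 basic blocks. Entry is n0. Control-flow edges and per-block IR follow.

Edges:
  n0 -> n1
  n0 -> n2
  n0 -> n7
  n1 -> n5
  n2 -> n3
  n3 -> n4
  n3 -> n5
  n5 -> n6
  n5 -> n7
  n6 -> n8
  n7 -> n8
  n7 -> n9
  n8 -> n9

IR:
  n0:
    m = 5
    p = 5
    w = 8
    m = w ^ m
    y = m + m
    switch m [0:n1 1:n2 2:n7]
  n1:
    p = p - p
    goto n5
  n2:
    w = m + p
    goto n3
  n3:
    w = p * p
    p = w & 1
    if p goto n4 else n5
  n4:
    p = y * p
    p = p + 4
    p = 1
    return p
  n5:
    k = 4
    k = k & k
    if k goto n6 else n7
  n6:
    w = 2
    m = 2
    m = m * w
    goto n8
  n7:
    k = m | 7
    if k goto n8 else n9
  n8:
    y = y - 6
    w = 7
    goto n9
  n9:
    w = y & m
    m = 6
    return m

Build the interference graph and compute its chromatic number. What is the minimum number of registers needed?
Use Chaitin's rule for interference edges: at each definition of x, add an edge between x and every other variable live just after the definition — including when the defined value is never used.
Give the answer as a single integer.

Answer: 4

Working:
Per-block:
  n0 def {m,p,w,y} use ∅
  n1 def {p} use {p}
  n2 def {w} use {m,p}
  n3 def {p,w} use {p}
  n4 def {p} use {p,y}
  n5 def {k} use ∅
  n6 def {m,w} use ∅
  n7 def {k} use {m}
  n8 def {w,y} use {y}
  n9 def {m,w} use {m,y}

Live sets:
  n0: in=∅ out={m,p,y}
  n1: in={m,p,y} out={m,y}
  n2: in={m,p,y} out={m,p,y}
  n3: in={m,p,y} out={m,p,y}
  n4: in={p,y} out=∅
  n5: in={m,y} out={m,y}
  n6: in={y} out={m,y}
  n7: in={m,y} out={m,y}
  n8: in={m,y} out={m,y}
  n9: in={m,y} out=∅

Interference:
  k: {m,y}
  m: {k,p,w,y}
  p: {m,w,y}
  w: {m,p,y}
  y: {k,m,p,w}

Registers:
  {m,p,w,y} pairwise interfere (4-clique) ⇒ χ ≥ 4
  4-colouring: R0={m}  R1={y}  R2={k,p}  R3={w}
  χ = 4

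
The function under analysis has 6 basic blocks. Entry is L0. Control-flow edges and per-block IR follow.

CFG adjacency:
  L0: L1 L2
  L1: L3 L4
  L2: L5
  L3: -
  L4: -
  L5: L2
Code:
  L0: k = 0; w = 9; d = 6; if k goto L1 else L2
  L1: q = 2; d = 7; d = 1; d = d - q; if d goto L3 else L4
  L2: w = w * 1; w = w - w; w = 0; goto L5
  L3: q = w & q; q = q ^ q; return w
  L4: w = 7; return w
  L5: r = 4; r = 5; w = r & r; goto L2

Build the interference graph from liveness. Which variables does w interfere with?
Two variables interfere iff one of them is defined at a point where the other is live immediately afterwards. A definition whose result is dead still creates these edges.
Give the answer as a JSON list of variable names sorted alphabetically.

Block summaries:
  L0: {d,k,w} / ∅
  L1: {d,q} / ∅
  L2: {w} / {w}
  L3: {q} / {q,w}
  L4: {w} / ∅
  L5: {r,w} / ∅

Live sets:
  L0: in=∅ out={w}
  L1: in={w} out={q,w}
  L2: in={w} out=∅
  L3: in={q,w} out=∅
  L4: in=∅ out=∅
  L5: in=∅ out={w}

Conflict graph:
  d: {k,q,w}
  k: {d,w}
  q: {d,w}
  r: ∅
  w: {d,k,q}

N(w) = ["d", "k", "q"]

Answer: ["d", "k", "q"]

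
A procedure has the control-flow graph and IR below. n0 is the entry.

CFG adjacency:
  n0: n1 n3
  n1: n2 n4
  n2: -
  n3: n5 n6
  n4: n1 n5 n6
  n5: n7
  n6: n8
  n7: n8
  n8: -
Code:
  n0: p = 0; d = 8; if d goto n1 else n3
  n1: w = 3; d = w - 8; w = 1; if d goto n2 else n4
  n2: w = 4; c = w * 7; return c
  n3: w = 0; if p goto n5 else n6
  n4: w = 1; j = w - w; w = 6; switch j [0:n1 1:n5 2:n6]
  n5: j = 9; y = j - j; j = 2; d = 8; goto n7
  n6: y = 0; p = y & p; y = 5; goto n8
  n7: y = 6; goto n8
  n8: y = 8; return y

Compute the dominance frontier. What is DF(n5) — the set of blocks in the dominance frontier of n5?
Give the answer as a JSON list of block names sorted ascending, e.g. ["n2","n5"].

Answer: ["n8"]

Derivation:
idom tree: n1←n0 n2←n1 n3←n0 n4←n1 n5←n0 n6←n0 n7←n5 n8←n0
Dom at joins:
  n1: preds {n0,n4}: {n0} ∩ {n0,n1,n4} = {n0}; idom=n0
  n5: preds {n3,n4}: {n0,n3} ∩ {n0,n1,n4} = {n0}; idom=n0
  n6: preds {n3,n4}: {n0,n3} ∩ {n0,n1,n4} = {n0}; idom=n0
  n8: preds {n6,n7}: {n0,n6} ∩ {n0,n5,n7} = {n0}; idom=n0

DF walk-up:
  n1←n0: walk · to n0
  n1←n4: walk n4→n1 to n0
  n5←n3: walk n3 to n0
  n5←n4: walk n4→n1 to n0
  n6←n3: walk n3 to n0
  n6←n4: walk n4→n1 to n0
  n8←n6: walk n6 to n0
  n8←n7: walk n7→n5 to n0
  n0: DF=∅
  n1: DF={n1,n5,n6}
  n2: DF=∅
  n3: DF={n5,n6}
  n4: DF={n1,n5,n6}
  n5: DF={n8}
  n6: DF={n8}
  n7: DF={n8}
  n8: DF=∅

DF(n5) = ["n8"]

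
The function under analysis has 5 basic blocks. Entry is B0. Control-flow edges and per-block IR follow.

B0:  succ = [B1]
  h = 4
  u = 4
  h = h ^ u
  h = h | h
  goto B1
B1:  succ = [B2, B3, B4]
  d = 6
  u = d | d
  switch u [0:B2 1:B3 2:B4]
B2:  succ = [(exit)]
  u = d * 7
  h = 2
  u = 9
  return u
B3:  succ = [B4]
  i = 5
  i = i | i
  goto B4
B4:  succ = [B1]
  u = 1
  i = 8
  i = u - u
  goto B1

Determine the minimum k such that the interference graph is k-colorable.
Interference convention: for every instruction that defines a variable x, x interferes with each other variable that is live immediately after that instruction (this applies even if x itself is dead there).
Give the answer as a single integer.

def/use:
  B0: def={h,u} ue=∅
  B1: def={d,u} ue=∅
  B2: def={h,u} ue={d}
  B3: def={i} ue=∅
  B4: def={i,u} ue=∅

Liveness:
  live B0: ∅→∅
  live B1: ∅→{d}
  live B2: {d}→∅
  live B3: ∅→∅
  live B4: ∅→∅

Interference:
  d↔{u}
  h↔{u}
  i↔{u}
  u↔{d,h,i}

Registers:
  {d,u} pairwise interfere (2-clique) ⇒ χ ≥ 2
  2-colouring: r0={u}  r1={d,h,i}
  χ = 2

Answer: 2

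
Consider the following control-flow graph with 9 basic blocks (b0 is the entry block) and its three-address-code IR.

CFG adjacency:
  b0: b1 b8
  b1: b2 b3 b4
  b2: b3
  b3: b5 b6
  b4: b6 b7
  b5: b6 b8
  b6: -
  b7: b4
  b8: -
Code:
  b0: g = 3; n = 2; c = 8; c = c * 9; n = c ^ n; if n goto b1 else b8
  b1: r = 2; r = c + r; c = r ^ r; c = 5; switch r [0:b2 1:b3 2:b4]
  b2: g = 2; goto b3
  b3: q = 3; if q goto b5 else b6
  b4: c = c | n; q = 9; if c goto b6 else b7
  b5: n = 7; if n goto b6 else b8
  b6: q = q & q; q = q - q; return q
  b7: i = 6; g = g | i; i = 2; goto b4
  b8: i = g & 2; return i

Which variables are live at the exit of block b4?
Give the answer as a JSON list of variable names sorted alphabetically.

Per-block:
  b0 def {c,g,n} use ∅
  b1 def {c,r} use {c}
  b2 def {g} use ∅
  b3 def {q} use ∅
  b4 def {c,q} use {c,n}
  b5 def {n} use ∅
  b6 def {q} use {q}
  b7 def {g,i} use {g}
  b8 def {i} use {g}

Live sets:
  b0: in=∅ out={c,g,n}
  b1: in={c,g,n} out={c,g,n}
  b2: in=∅ out={g}
  b3: in={g} out={g,q}
  b4: in={c,g,n} out={c,g,n,q}
  b5: in={g,q} out={g,q}
  b6: in={q} out=∅
  b7: in={c,g,n} out={c,g,n}
  b8: in={g} out=∅

live-out(b4) = ["c", "g", "n", "q"]

Answer: ["c", "g", "n", "q"]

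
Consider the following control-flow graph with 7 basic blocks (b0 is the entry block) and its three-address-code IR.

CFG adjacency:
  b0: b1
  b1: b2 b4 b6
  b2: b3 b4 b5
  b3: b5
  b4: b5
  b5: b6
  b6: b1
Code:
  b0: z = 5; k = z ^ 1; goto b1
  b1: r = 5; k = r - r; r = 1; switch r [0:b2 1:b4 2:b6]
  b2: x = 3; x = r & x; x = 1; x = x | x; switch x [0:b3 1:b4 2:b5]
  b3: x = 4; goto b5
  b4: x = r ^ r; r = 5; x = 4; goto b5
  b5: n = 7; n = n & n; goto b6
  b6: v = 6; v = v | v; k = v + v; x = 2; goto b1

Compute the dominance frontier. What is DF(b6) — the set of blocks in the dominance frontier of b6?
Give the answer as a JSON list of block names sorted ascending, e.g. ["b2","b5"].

Answer: ["b1"]

Working:
idom tree: b1←b0 b2←b1 b3←b2 b4←b1 b5←b1 b6←b1
Join-block Dom:
  b1: preds {b0,b6}: {b0} ∩ {b0,b1,b6} = {b0}; idom=b0
  b4: preds {b1,b2}: {b0,b1} ∩ {b0,b1,b2} = {b0,b1}; idom=b1
  b5: preds {b2,b3,b4}: {b0,b1,b2} ∩ {b0,b1,b2,b3} ∩ {b0,b1,b4} = {b0,b1}; idom=b1
  b6: preds {b1,b5}: {b0,b1} ∩ {b0,b1,b5} = {b0,b1}; idom=b1

DF derivation:
  b1←b0: walk · to b0
  b1←b6: walk b6→b1 to b0
  b4←b1: walk · to b1
  b4←b2: walk b2 to b1
  b5←b2: walk b2 to b1
  b5←b3: walk b3→b2 to b1
  b5←b4: walk b4 to b1
  b6←b1: walk · to b1
  b6←b5: walk b5 to b1
  b0 → ∅
  b1 → {b1}
  b2 → {b4,b5}
  b3 → {b5}
  b4 → {b5}
  b5 → {b6}
  b6 → {b1}

DF(b6) = ["b1"]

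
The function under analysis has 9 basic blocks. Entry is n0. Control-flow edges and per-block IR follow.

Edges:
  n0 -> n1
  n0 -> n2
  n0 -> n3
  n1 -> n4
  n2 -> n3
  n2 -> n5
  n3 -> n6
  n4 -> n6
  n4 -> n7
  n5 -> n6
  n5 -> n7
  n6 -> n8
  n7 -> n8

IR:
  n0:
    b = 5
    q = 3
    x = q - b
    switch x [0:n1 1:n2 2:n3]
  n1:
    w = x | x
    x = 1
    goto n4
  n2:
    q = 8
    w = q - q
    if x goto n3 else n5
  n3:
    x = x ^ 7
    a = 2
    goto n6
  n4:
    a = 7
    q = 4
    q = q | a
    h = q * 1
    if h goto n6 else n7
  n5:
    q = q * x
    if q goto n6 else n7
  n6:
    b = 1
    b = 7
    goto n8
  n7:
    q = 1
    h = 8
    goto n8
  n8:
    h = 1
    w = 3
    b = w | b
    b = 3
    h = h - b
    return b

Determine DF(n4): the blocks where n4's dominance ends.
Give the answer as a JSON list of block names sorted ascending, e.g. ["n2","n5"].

Answer: ["n6", "n7"]

Working:
idom tree: n1←n0 n2←n0 n3←n0 n4←n1 n5←n2 n6←n0 n7←n0 n8←n0
Dom at joins:
  n3: preds {n0,n2}: {n0} ∩ {n0,n2} = {n0}; idom=n0
  n6: preds {n3,n4,n5}: {n0,n3} ∩ {n0,n1,n4} ∩ {n0,n2,n5} = {n0}; idom=n0
  n7: preds {n4,n5}: {n0,n1,n4} ∩ {n0,n2,n5} = {n0}; idom=n0
  n8: preds {n6,n7}: {n0,n6} ∩ {n0,n7} = {n0}; idom=n0

DF walk-up:
  join n3 pred n0: · stop@n0
  join n3 pred n2: n2 stop@n0
  join n6 pred n3: n3 stop@n0
  join n6 pred n4: n4→n1 stop@n0
  join n6 pred n5: n5→n2 stop@n0
  join n7 pred n4: n4→n1 stop@n0
  join n7 pred n5: n5→n2 stop@n0
  join n8 pred n6: n6 stop@n0
  join n8 pred n7: n7 stop@n0
  n0 → ∅
  n1 → {n6,n7}
  n2 → {n3,n6,n7}
  n3 → {n6}
  n4 → {n6,n7}
  n5 → {n6,n7}
  n6 → {n8}
  n7 → {n8}
  n8 → ∅

DF(n4) = ["n6", "n7"]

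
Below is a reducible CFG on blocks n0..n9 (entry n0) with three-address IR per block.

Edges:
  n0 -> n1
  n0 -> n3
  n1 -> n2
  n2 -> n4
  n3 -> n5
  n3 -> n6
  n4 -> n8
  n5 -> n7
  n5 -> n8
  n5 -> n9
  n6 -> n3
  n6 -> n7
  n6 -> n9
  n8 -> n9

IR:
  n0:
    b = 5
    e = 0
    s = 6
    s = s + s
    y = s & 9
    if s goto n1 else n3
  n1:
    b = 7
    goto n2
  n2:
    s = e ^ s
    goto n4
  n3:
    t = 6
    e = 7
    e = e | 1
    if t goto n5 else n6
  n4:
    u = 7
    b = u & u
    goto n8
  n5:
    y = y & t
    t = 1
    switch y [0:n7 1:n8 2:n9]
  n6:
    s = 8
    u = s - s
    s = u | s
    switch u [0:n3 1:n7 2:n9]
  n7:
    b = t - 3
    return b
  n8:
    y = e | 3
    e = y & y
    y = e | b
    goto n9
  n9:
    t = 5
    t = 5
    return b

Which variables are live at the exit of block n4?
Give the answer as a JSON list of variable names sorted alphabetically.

Answer: ["b", "e"]

Derivation:
Block summaries:
  n0: def={b,e,s,y} ue=∅
  n1: def={b} ue=∅
  n2: def={s} ue={e,s}
  n3: def={e,t} ue=∅
  n4: def={b,u} ue=∅
  n5: def={t,y} ue={t,y}
  n6: def={s,u} ue=∅
  n7: def={b} ue={t}
  n8: def={e,y} ue={b,e}
  n9: def={t} ue={b}

Backward fixpoint:
  n0: in=∅ out={b,e,s,y}
  n1: in={e,s} out={e,s}
  n2: in={e,s} out={e}
  n3: in={b,y} out={b,e,t,y}
  n4: in={e} out={b,e}
  n5: in={b,e,t,y} out={b,e,t}
  n6: in={b,t,y} out={b,t,y}
  n7: in={t} out=∅
  n8: in={b,e} out={b}
  n9: in={b} out=∅

live-out(n4) = ["b", "e"]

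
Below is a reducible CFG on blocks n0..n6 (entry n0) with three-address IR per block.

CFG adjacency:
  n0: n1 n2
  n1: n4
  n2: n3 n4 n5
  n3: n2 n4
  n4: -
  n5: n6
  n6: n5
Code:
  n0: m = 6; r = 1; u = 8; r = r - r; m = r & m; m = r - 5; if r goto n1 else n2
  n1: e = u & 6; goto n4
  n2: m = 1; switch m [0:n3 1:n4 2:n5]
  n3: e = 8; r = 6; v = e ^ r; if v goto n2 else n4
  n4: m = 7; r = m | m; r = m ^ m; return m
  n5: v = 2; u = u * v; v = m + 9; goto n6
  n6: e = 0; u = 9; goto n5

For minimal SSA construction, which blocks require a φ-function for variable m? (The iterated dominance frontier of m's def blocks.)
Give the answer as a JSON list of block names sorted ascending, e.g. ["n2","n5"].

idom tree: n1←n0 n2←n0 n3←n2 n4←n0 n5←n2 n6←n5
Dom at joins:
  n2: preds {n0,n3}: {n0} ∩ {n0,n2,n3} = {n0}; idom=n0
  n4: preds {n1,n2,n3}: {n0,n1} ∩ {n0,n2} ∩ {n0,n2,n3} = {n0}; idom=n0
  n5: preds {n2,n6}: {n0,n2} ∩ {n0,n2,n5,n6} = {n0,n2}; idom=n2

DF derivation:
  n2←n0: walk · to n0
  n2←n3: walk n3→n2 to n0
  n4←n1: walk n1 to n0
  n4←n2: walk n2 to n0
  n4←n3: walk n3→n2 to n0
  n5←n2: walk · to n2
  n5←n6: walk n6→n5 to n2
  DF(n0)=∅
  DF(n1)={n4}
  DF(n2)={n2,n4}
  DF(n3)={n2,n4}
  DF(n4)=∅
  DF(n5)={n5}
  DF(n6)={n5}

φ for m: defs {n0,n2,n4}
  DF⁺ = {n2,n4}

Answer: ["n2", "n4"]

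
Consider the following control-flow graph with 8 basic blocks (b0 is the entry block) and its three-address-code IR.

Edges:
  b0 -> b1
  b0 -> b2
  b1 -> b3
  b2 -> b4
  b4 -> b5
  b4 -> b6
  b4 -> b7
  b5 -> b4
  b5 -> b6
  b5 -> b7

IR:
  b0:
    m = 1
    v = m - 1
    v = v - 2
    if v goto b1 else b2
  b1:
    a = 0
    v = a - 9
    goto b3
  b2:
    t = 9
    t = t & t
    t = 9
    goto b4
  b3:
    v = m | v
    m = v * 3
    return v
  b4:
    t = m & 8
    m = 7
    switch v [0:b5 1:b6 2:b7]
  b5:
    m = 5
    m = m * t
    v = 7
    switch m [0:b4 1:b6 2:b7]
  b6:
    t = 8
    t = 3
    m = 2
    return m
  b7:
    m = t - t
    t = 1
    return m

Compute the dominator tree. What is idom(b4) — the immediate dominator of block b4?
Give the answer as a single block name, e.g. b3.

Answer: b2

Working:
idom tree: b1←b0 b2←b0 b3←b1 b4←b2 b5←b4 b6←b4 b7←b4
Join-block Dom:
  b4: preds {b2,b5}: {b0,b2} ∩ {b0,b2,b4,b5} = {b0,b2}; idom=b2
  b6: preds {b4,b5}: {b0,b2,b4} ∩ {b0,b2,b4,b5} = {b0,b2,b4}; idom=b4
  b7: preds {b4,b5}: {b0,b2,b4} ∩ {b0,b2,b4,b5} = {b0,b2,b4}; idom=b4

idom(b4) = b2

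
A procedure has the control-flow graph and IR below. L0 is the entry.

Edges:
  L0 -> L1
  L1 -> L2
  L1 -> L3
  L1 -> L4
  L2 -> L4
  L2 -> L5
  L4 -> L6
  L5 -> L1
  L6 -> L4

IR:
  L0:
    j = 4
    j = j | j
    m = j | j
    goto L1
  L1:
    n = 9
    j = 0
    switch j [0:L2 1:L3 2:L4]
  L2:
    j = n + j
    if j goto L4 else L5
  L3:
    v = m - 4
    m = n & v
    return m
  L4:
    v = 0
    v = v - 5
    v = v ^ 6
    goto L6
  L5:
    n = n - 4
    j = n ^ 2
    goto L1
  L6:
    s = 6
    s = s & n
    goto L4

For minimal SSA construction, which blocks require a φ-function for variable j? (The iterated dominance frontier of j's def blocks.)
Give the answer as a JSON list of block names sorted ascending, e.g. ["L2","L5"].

idom tree: L1←L0 L2←L1 L3←L1 L4←L1 L5←L2 L6←L4
Join-block Dom:
  L1: preds {L0,L5}: {L0} ∩ {L0,L1,L2,L5} = {L0}; idom=L0
  L4: preds {L1,L2,L6}: {L0,L1} ∩ {L0,L1,L2} ∩ {L0,L1,L4,L6} = {L0,L1}; idom=L1

DF walk-up:
  L1←L0: walk · to L0
  L1←L5: walk L5→L2→L1 to L0
  L4←L1: walk · to L1
  L4←L2: walk L2 to L1
  L4←L6: walk L6→L4 to L1
  L0 → ∅
  L1 → {L1}
  L2 → {L1,L4}
  L3 → ∅
  L4 → {L4}
  L5 → {L1}
  L6 → {L4}

φ for j: defs {L0,L1,L2,L5}
  DF⁺ = {L1,L4}

Answer: ["L1", "L4"]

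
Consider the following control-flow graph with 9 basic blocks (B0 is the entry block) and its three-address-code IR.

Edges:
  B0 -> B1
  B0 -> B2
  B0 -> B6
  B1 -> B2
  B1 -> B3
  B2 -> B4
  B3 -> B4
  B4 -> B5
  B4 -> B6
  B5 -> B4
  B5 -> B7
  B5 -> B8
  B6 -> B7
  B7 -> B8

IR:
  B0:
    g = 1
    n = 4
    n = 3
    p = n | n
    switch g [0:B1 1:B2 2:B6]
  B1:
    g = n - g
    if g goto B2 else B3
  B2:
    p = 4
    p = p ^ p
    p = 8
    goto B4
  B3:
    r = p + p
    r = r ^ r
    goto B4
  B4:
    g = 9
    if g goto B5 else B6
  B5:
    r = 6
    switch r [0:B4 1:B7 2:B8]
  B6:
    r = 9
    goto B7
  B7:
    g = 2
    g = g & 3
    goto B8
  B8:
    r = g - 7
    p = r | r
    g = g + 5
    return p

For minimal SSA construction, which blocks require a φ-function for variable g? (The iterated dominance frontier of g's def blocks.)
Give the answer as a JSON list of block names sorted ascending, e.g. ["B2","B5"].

idom tree: B1←B0 B2←B0 B3←B1 B4←B0 B5←B4 B6←B0 B7←B0 B8←B0
Dom∩ at merges:
  B2: preds {B0,B1}: {B0} ∩ {B0,B1} = {B0}; idom=B0
  B4: preds {B2,B3,B5}: {B0,B2} ∩ {B0,B1,B3} ∩ {B0,B4,B5} = {B0}; idom=B0
  B6: preds {B0,B4}: {B0} ∩ {B0,B4} = {B0}; idom=B0
  B7: preds {B5,B6}: {B0,B4,B5} ∩ {B0,B6} = {B0}; idom=B0
  B8: preds {B5,B7}: {B0,B4,B5} ∩ {B0,B7} = {B0}; idom=B0

DF derivation:
  B2←B0: walk · to B0
  B2←B1: walk B1 to B0
  B4←B2: walk B2 to B0
  B4←B3: walk B3→B1 to B0
  B4←B5: walk B5→B4 to B0
  B6←B0: walk · to B0
  B6←B4: walk B4 to B0
  B7←B5: walk B5→B4 to B0
  B7←B6: walk B6 to B0
  B8←B5: walk B5→B4 to B0
  B8←B7: walk B7 to B0
  DF(B0)=∅
  DF(B1)={B2,B4}
  DF(B2)={B4}
  DF(B3)={B4}
  DF(B4)={B4,B6,B7,B8}
  DF(B5)={B4,B7,B8}
  DF(B6)={B7}
  DF(B7)={B8}
  DF(B8)=∅

φ for g: defs {B0,B1,B4,B7,B8}
  DF⁺ = {B2,B4,B6,B7,B8}

Answer: ["B2", "B4", "B6", "B7", "B8"]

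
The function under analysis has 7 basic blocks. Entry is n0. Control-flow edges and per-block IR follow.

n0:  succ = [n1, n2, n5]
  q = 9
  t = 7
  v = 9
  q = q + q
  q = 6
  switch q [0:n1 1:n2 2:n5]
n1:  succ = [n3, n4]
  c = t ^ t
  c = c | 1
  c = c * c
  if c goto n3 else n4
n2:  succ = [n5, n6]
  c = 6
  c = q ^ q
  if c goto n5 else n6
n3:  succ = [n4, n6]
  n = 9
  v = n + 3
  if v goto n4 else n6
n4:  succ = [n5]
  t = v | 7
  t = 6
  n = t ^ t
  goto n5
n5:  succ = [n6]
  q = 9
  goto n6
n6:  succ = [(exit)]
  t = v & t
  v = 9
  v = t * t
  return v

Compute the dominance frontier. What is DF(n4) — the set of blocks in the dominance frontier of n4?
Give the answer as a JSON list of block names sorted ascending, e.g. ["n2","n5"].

idom tree: n1←n0 n2←n0 n3←n1 n4←n1 n5←n0 n6←n0
Dom∩ at merges:
  n4: preds {n1,n3}: {n0,n1} ∩ {n0,n1,n3} = {n0,n1}; idom=n1
  n5: preds {n0,n2,n4}: {n0} ∩ {n0,n2} ∩ {n0,n1,n4} = {n0}; idom=n0
  n6: preds {n2,n3,n5}: {n0,n2} ∩ {n0,n1,n3} ∩ {n0,n5} = {n0}; idom=n0

Frontier:
  n4←n1: walk · to n1
  n4←n3: walk n3 to n1
  n5←n0: walk · to n0
  n5←n2: walk n2 to n0
  n5←n4: walk n4→n1 to n0
  n6←n2: walk n2 to n0
  n6←n3: walk n3→n1 to n0
  n6←n5: walk n5 to n0
  n0 → ∅
  n1 → {n5,n6}
  n2 → {n5,n6}
  n3 → {n4,n6}
  n4 → {n5}
  n5 → {n6}
  n6 → ∅

DF(n4) = ["n5"]

Answer: ["n5"]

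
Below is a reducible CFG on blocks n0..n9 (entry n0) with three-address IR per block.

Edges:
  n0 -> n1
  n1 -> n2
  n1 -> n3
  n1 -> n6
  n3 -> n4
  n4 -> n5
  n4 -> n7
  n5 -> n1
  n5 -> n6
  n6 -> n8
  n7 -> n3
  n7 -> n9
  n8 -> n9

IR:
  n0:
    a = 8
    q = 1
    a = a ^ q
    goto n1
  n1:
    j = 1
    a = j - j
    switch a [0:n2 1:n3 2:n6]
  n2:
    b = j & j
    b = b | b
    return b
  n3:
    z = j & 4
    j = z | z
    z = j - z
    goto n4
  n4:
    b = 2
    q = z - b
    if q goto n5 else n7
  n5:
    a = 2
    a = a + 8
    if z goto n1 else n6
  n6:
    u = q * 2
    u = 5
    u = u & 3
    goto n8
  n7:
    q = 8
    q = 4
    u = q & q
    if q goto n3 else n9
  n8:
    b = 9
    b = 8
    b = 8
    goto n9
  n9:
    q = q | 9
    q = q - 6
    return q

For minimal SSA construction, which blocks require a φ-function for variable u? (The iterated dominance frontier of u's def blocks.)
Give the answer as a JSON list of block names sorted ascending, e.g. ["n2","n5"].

idom tree: n1←n0 n2←n1 n3←n1 n4←n3 n5←n4 n6←n1 n7←n4 n8←n6 n9←n1
Dom∩ at merges:
  n1: preds {n0,n5}: {n0} ∩ {n0,n1,n3,n4,n5} = {n0}; idom=n0
  n3: preds {n1,n7}: {n0,n1} ∩ {n0,n1,n3,n4,n7} = {n0,n1}; idom=n1
  n6: preds {n1,n5}: {n0,n1} ∩ {n0,n1,n3,n4,n5} = {n0,n1}; idom=n1
  n9: preds {n7,n8}: {n0,n1,n3,n4,n7} ∩ {n0,n1,n6,n8} = {n0,n1}; idom=n1

DF derivation:
  n1←n0: walk · to n0
  n1←n5: walk n5→n4→n3→n1 to n0
  n3←n1: walk · to n1
  n3←n7: walk n7→n4→n3 to n1
  n6←n1: walk · to n1
  n6←n5: walk n5→n4→n3 to n1
  n9←n7: walk n7→n4→n3 to n1
  n9←n8: walk n8→n6 to n1
  n0: DF=∅
  n1: DF={n1}
  n2: DF=∅
  n3: DF={n1,n3,n6,n9}
  n4: DF={n1,n3,n6,n9}
  n5: DF={n1,n6}
  n6: DF={n9}
  n7: DF={n3,n9}
  n8: DF={n9}
  n9: DF=∅

φ for u: defs {n6,n7}
  DF⁺ = {n1,n3,n6,n9}

Answer: ["n1", "n3", "n6", "n9"]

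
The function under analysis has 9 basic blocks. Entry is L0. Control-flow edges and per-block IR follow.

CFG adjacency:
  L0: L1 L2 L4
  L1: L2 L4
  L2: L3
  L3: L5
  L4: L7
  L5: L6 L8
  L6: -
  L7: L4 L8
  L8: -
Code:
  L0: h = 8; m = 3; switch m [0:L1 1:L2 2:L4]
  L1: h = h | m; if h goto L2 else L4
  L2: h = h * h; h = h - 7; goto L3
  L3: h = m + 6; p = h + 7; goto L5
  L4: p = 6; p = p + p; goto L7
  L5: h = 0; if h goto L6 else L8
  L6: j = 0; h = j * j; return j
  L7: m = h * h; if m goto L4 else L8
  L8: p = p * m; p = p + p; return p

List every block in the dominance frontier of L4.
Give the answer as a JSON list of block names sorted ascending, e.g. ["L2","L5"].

idom tree: L1←L0 L2←L0 L3←L2 L4←L0 L5←L3 L6←L5 L7←L4 L8←L0
Dom at joins:
  L2: preds {L0,L1}: {L0} ∩ {L0,L1} = {L0}; idom=L0
  L4: preds {L0,L1,L7}: {L0} ∩ {L0,L1} ∩ {L0,L4,L7} = {L0}; idom=L0
  L8: preds {L5,L7}: {L0,L2,L3,L5} ∩ {L0,L4,L7} = {L0}; idom=L0

Frontier:
  L2←L0: walk · to L0
  L2←L1: walk L1 to L0
  L4←L0: walk · to L0
  L4←L1: walk L1 to L0
  L4←L7: walk L7→L4 to L0
  L8←L5: walk L5→L3→L2 to L0
  L8←L7: walk L7→L4 to L0
  L0: DF=∅
  L1: DF={L2,L4}
  L2: DF={L8}
  L3: DF={L8}
  L4: DF={L4,L8}
  L5: DF={L8}
  L6: DF=∅
  L7: DF={L4,L8}
  L8: DF=∅

DF(L4) = ["L4", "L8"]

Answer: ["L4", "L8"]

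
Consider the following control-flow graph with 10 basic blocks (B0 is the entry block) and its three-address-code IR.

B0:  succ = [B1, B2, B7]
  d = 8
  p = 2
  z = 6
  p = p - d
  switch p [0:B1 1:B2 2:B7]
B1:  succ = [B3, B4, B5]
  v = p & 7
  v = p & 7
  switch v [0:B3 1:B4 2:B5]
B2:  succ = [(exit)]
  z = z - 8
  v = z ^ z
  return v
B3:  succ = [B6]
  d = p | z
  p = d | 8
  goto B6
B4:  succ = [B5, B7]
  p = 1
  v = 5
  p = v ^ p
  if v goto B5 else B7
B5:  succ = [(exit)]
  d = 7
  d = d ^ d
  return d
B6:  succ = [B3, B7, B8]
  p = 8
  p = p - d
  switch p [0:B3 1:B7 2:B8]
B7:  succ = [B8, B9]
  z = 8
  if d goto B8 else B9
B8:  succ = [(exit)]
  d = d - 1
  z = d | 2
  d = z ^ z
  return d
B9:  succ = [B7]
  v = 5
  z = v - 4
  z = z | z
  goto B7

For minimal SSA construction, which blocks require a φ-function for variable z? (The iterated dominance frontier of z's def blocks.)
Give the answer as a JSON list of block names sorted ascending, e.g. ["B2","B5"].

idom tree: B1←B0 B2←B0 B3←B1 B4←B1 B5←B1 B6←B3 B7←B0 B8←B0 B9←B7
Join-block Dom:
  B3: preds {B1,B6}: {B0,B1} ∩ {B0,B1,B3,B6} = {B0,B1}; idom=B1
  B5: preds {B1,B4}: {B0,B1} ∩ {B0,B1,B4} = {B0,B1}; idom=B1
  B7: preds {B0,B4,B6,B9}: {B0} ∩ {B0,B1,B4} ∩ {B0,B1,B3,B6} ∩ {B0,B7,B9} = {B0}; idom=B0
  B8: preds {B6,B7}: {B0,B1,B3,B6} ∩ {B0,B7} = {B0}; idom=B0

Frontier:
  B3←B1: walk · to B1
  B3←B6: walk B6→B3 to B1
  B5←B1: walk · to B1
  B5←B4: walk B4 to B1
  B7←B0: walk · to B0
  B7←B4: walk B4→B1 to B0
  B7←B6: walk B6→B3→B1 to B0
  B7←B9: walk B9→B7 to B0
  B8←B6: walk B6→B3→B1 to B0
  B8←B7: walk B7 to B0
  B0 → ∅
  B1 → {B7,B8}
  B2 → ∅
  B3 → {B3,B7,B8}
  B4 → {B5,B7}
  B5 → ∅
  B6 → {B3,B7,B8}
  B7 → {B7,B8}
  B8 → ∅
  B9 → {B7}

φ for z: defs {B0,B2,B7,B8,B9}
  DF⁺ = {B7,B8}

Answer: ["B7", "B8"]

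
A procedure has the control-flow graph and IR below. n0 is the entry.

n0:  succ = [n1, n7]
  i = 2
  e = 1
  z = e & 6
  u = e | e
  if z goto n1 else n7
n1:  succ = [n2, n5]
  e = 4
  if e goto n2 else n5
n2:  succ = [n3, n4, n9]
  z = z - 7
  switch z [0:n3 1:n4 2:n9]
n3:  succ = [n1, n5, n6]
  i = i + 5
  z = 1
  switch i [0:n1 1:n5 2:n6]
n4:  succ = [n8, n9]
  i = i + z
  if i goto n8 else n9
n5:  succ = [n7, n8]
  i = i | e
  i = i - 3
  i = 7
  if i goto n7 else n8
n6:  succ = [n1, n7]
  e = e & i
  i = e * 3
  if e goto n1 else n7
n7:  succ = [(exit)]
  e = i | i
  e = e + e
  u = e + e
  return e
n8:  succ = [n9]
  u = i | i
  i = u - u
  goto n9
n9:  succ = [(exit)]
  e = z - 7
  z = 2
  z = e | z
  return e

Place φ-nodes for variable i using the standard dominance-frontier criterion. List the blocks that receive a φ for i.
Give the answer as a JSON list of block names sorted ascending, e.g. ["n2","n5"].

idom tree: n1←n0 n2←n1 n3←n2 n4←n2 n5←n1 n6←n3 n7←n0 n8←n1 n9←n1
Dom at joins:
  n1: preds {n0,n3,n6}: {n0} ∩ {n0,n1,n2,n3} ∩ {n0,n1,n2,n3,n6} = {n0}; idom=n0
  n5: preds {n1,n3}: {n0,n1} ∩ {n0,n1,n2,n3} = {n0,n1}; idom=n1
  n7: preds {n0,n5,n6}: {n0} ∩ {n0,n1,n5} ∩ {n0,n1,n2,n3,n6} = {n0}; idom=n0
  n8: preds {n4,n5}: {n0,n1,n2,n4} ∩ {n0,n1,n5} = {n0,n1}; idom=n1
  n9: preds {n2,n4,n8}: {n0,n1,n2} ∩ {n0,n1,n2,n4} ∩ {n0,n1,n8} = {n0,n1}; idom=n1

DF walk-up:
  join n1 pred n0: · stop@n0
  join n1 pred n3: n3→n2→n1 stop@n0
  join n1 pred n6: n6→n3→n2→n1 stop@n0
  join n5 pred n1: · stop@n1
  join n5 pred n3: n3→n2 stop@n1
  join n7 pred n0: · stop@n0
  join n7 pred n5: n5→n1 stop@n0
  join n7 pred n6: n6→n3→n2→n1 stop@n0
  join n8 pred n4: n4→n2 stop@n1
  join n8 pred n5: n5 stop@n1
  join n9 pred n2: n2 stop@n1
  join n9 pred n4: n4→n2 stop@n1
  join n9 pred n8: n8 stop@n1
  DF(n0)=∅
  DF(n1)={n1,n7}
  DF(n2)={n1,n5,n7,n8,n9}
  DF(n3)={n1,n5,n7}
  DF(n4)={n8,n9}
  DF(n5)={n7,n8}
  DF(n6)={n1,n7}
  DF(n7)=∅
  DF(n8)={n9}
  DF(n9)=∅

φ for i: defs {n0,n3,n4,n5,n6,n8}
  DF⁺ = {n1,n5,n7,n8,n9}

Answer: ["n1", "n5", "n7", "n8", "n9"]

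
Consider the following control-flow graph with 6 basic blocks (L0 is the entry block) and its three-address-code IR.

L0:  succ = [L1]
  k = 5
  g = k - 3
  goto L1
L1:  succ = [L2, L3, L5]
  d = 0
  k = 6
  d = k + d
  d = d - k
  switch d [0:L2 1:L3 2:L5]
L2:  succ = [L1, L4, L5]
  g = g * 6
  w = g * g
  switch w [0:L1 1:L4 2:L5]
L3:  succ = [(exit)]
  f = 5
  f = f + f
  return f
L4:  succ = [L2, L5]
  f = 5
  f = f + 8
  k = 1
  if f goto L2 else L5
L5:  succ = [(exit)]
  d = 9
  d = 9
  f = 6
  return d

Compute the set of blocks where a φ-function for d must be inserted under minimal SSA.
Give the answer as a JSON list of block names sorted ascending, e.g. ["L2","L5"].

idom tree: L1←L0 L2←L1 L3←L1 L4←L2 L5←L1
Join-block Dom:
  L1: preds {L0,L2}: {L0} ∩ {L0,L1,L2} = {L0}; idom=L0
  L2: preds {L1,L4}: {L0,L1} ∩ {L0,L1,L2,L4} = {L0,L1}; idom=L1
  L5: preds {L1,L2,L4}: {L0,L1} ∩ {L0,L1,L2} ∩ {L0,L1,L2,L4} = {L0,L1}; idom=L1

DF walk-up:
  L1←L0: walk · to L0
  L1←L2: walk L2→L1 to L0
  L2←L1: walk · to L1
  L2←L4: walk L4→L2 to L1
  L5←L1: walk · to L1
  L5←L2: walk L2 to L1
  L5←L4: walk L4→L2 to L1
  DF(L0)=∅
  DF(L1)={L1}
  DF(L2)={L1,L2,L5}
  DF(L3)=∅
  DF(L4)={L2,L5}
  DF(L5)=∅

φ for d: defs {L1,L5}
  DF⁺ = {L1}

Answer: ["L1"]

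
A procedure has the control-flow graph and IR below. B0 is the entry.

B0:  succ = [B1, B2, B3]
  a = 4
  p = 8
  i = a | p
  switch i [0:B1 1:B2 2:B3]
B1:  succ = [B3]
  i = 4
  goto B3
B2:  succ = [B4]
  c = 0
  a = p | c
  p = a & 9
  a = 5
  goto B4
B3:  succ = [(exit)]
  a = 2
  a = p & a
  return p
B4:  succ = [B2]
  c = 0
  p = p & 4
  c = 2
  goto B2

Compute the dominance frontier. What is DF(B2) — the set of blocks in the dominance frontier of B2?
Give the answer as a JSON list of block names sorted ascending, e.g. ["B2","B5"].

Answer: ["B2"]

Working:
idom tree: B1←B0 B2←B0 B3←B0 B4←B2
Dom at joins:
  B2: preds {B0,B4}: {B0} ∩ {B0,B2,B4} = {B0}; idom=B0
  B3: preds {B0,B1}: {B0} ∩ {B0,B1} = {B0}; idom=B0

DF derivation:
  join B2 pred B0: · stop@B0
  join B2 pred B4: B4→B2 stop@B0
  join B3 pred B0: · stop@B0
  join B3 pred B1: B1 stop@B0
  B0 → ∅
  B1 → {B3}
  B2 → {B2}
  B3 → ∅
  B4 → {B2}

DF(B2) = ["B2"]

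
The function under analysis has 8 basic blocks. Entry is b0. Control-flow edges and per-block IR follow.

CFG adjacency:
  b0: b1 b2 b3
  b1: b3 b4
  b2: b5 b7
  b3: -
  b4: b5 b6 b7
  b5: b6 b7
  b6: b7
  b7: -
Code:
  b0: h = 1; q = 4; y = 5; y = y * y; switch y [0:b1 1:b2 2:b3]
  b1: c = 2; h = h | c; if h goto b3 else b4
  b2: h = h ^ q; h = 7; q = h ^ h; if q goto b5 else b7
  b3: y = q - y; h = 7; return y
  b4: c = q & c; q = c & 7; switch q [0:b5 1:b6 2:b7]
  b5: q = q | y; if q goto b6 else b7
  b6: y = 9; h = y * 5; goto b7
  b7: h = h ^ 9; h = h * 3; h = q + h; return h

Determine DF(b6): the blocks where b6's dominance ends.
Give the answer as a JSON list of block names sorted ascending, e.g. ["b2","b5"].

idom tree: b1←b0 b2←b0 b3←b0 b4←b1 b5←b0 b6←b0 b7←b0
Join-block Dom:
  b3: preds {b0,b1}: {b0} ∩ {b0,b1} = {b0}; idom=b0
  b5: preds {b2,b4}: {b0,b2} ∩ {b0,b1,b4} = {b0}; idom=b0
  b6: preds {b4,b5}: {b0,b1,b4} ∩ {b0,b5} = {b0}; idom=b0
  b7: preds {b2,b4,b5,b6}: {b0,b2} ∩ {b0,b1,b4} ∩ {b0,b5} ∩ {b0,b6} = {b0}; idom=b0

DF walk-up:
  join b3 pred b0: · stop@b0
  join b3 pred b1: b1 stop@b0
  join b5 pred b2: b2 stop@b0
  join b5 pred b4: b4→b1 stop@b0
  join b6 pred b4: b4→b1 stop@b0
  join b6 pred b5: b5 stop@b0
  join b7 pred b2: b2 stop@b0
  join b7 pred b4: b4→b1 stop@b0
  join b7 pred b5: b5 stop@b0
  join b7 pred b6: b6 stop@b0
  DF(b0)=∅
  DF(b1)={b3,b5,b6,b7}
  DF(b2)={b5,b7}
  DF(b3)=∅
  DF(b4)={b5,b6,b7}
  DF(b5)={b6,b7}
  DF(b6)={b7}
  DF(b7)=∅

DF(b6) = ["b7"]

Answer: ["b7"]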